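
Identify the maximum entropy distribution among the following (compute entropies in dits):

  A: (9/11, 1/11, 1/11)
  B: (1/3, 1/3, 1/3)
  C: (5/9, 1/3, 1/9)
B

For a discrete distribution over n outcomes, entropy is maximized by the uniform distribution.

Computing entropies:
H(A) = 0.2606 dits
H(B) = 0.4771 dits
H(C) = 0.4069 dits

The uniform distribution (where all probabilities equal 1/3) achieves the maximum entropy of log_10(3) = 0.4771 dits.

Distribution B has the highest entropy.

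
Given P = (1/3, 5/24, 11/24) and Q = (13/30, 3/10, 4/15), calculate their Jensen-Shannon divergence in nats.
0.0202 nats

Jensen-Shannon divergence is:
JSD(P||Q) = 0.5 × D_KL(P||M) + 0.5 × D_KL(Q||M)
where M = 0.5 × (P + Q) is the mixture distribution.

M = 0.5 × (1/3, 5/24, 11/24) + 0.5 × (13/30, 3/10, 4/15) = (0.383333, 0.254167, 0.3625)

D_KL(P||M) = 0.0195 nats
D_KL(Q||M) = 0.0210 nats

JSD(P||Q) = 0.5 × 0.0195 + 0.5 × 0.0210 = 0.0202 nats

Unlike KL divergence, JSD is symmetric and bounded: 0 ≤ JSD ≤ log(2).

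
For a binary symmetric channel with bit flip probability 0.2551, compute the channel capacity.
0.1807 bits

For a binary symmetric channel (BSC) with error probability p:
Capacity C = 1 - H(p) bits per symbol

where H(p) = -p log₂(p) - (1-p) log₂(1-p) is the binary entropy function.

H(0.2551) = 0.8193 bits
C = 1 - 0.8193 = 0.1807 bits per symbol

This means we can reliably transmit up to 0.1807 bits of information per channel use.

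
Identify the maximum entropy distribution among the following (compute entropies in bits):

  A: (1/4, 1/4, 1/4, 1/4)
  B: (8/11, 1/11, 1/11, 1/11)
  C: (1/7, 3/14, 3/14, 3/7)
A

For a discrete distribution over n outcomes, entropy is maximized by the uniform distribution.

Computing entropies:
H(A) = 2.0000 bits
H(B) = 1.2776 bits
H(C) = 1.8774 bits

The uniform distribution (where all probabilities equal 1/4) achieves the maximum entropy of log_2(4) = 2.0000 bits.

Distribution A has the highest entropy.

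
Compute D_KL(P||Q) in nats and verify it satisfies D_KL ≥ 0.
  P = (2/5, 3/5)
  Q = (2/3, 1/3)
0.1483 nats

KL divergence satisfies the Gibbs inequality: D_KL(P||Q) ≥ 0 for all distributions P, Q.

D_KL(P||Q) = Σ p(x) log(p(x)/q(x))
Term by term:
  x=0: 2/5 × log_e[(2/5)/(2/3)] = -0.2043
  x=1: 3/5 × log_e[(3/5)/(1/3)] = 0.3527
D_KL(P||Q) = 0.1483 nats

D_KL(P||Q) = 0.1483 ≥ 0 ✓

This non-negativity is a fundamental property: relative entropy cannot be negative because it measures how different Q is from P.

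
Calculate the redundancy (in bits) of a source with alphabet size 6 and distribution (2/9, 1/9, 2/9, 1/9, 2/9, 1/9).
0.0817 bits

Redundancy measures how far a source is from maximum entropy:
R = H_max - H(X)

Maximum entropy for 6 symbols: H_max = log_2(6) = 2.5850 bits
Actual entropy: H(X) = 2.5033 bits
Redundancy: R = 2.5850 - 2.5033 = 0.0817 bits

This redundancy represents potential for compression: the source could be compressed by 0.0817 bits per symbol.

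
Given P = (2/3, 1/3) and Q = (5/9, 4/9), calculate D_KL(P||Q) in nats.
0.0257 nats

KL divergence: D_KL(P||Q) = Σ p(x) log(p(x)/q(x))

Computing term by term:
  x=0: 2/3 × log_e[(2/3)/(5/9)] = 2/3 × 0.1823 = 0.1215
  x=1: 1/3 × log_e[(1/3)/(4/9)] = 1/3 × -0.2877 = -0.0959

D_KL(P||Q) = 0.0257 nats

Note: KL divergence is always non-negative and equals 0 iff P = Q.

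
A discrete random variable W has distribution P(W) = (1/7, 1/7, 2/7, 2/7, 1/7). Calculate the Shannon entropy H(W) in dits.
0.6731 dits

Shannon entropy is H(X) = -Σ p(x) log p(x).

For P = (1/7, 1/7, 2/7, 2/7, 1/7):
H = -1/7 × log_10(1/7) -1/7 × log_10(1/7) -2/7 × log_10(2/7) -2/7 × log_10(2/7) -1/7 × log_10(1/7)
H = 0.6731 dits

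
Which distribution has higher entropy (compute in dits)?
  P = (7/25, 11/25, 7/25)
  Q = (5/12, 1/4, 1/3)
Q

Computing entropies in dits:
H(P) = 0.4665
H(Q) = 0.4680

Distribution Q has higher entropy.

Intuition: The distribution closer to uniform (more spread out) has higher entropy.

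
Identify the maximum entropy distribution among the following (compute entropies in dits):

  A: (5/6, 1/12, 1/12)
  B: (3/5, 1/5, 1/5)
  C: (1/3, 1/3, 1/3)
C

For a discrete distribution over n outcomes, entropy is maximized by the uniform distribution.

Computing entropies:
H(A) = 0.2458 dits
H(B) = 0.4127 dits
H(C) = 0.4771 dits

The uniform distribution (where all probabilities equal 1/3) achieves the maximum entropy of log_10(3) = 0.4771 dits.

Distribution C has the highest entropy.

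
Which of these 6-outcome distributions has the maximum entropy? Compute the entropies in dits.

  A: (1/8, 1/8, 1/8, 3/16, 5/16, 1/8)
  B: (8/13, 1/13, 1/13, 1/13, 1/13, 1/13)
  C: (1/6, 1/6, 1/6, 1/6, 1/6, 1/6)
C

For a discrete distribution over n outcomes, entropy is maximized by the uniform distribution.

Computing entropies:
H(A) = 0.7457 dits
H(B) = 0.5582 dits
H(C) = 0.7782 dits

The uniform distribution (where all probabilities equal 1/6) achieves the maximum entropy of log_10(6) = 0.7782 dits.

Distribution C has the highest entropy.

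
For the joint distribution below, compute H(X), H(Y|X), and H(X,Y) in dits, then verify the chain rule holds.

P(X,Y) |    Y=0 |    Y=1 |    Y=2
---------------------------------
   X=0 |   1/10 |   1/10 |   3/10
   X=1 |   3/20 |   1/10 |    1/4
H(X,Y) = 0.7310, H(X) = 0.3010, H(Y|X) = 0.4299 (all in dits)

Chain rule: H(X,Y) = H(X) + H(Y|X)

Left side — joint entropy directly:
H(X,Y) = -Σ p(x,y) log p(x,y) = 0.7310 dits

Right side — compute H(Y|X) from the conditional distributions:
P(X) = (1/2, 1/2), so H(X) = 0.3010 dits
H(Y|X) = Σ_x P(X=x) · H(Y|X=x):
  P(Y|X=0) = (1/5, 1/5, 3/5), H(Y|X=0) = 0.4127, weight P(X=0) = 1/2
  P(Y|X=1) = (3/10, 1/5, 1/2), H(Y|X=1) = 0.4472, weight P(X=1) = 1/2
H(Y|X) = 0.4299 dits

H(X) + H(Y|X) = 0.3010 + 0.4299 = 0.7310 dits

Both sides equal 0.7310 dits. ✓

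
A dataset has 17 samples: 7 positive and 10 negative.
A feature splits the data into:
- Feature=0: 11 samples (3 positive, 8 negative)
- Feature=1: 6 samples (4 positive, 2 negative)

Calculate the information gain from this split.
0.1063 bits

Information Gain = H(Y) - H(Y|Feature)

Before split:
P(positive) = 7/17 = 0.4118
H(Y) = 0.9774 bits

After split:
Feature=0: H = 0.8454 bits (weight = 11/17)
Feature=1: H = 0.9183 bits (weight = 6/17)
H(Y|Feature) = (11/17)×0.8454 + (6/17)×0.9183 = 0.8711 bits

Information Gain = 0.9774 - 0.8711 = 0.1063 bits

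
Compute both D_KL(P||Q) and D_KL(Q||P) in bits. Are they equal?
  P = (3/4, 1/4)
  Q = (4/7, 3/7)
D_KL(P||Q) = 0.0998, D_KL(Q||P) = 0.1091

KL divergence is not symmetric: D_KL(P||Q) ≠ D_KL(Q||P) in general.

D_KL(P||Q) = 0.0998 bits
D_KL(Q||P) = 0.1091 bits

No, they are not equal!

This asymmetry is why KL divergence is not a true distance metric.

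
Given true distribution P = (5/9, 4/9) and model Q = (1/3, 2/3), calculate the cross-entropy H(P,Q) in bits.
1.1405 bits

Cross-entropy: H(P,Q) = -Σ p(x) log q(x)

Alternatively: H(P,Q) = H(P) + D_KL(P||Q)
H(P) = 0.9911 bits
D_KL(P||Q) = 0.1494 bits

H(P,Q) = 0.9911 + 0.1494 = 1.1405 bits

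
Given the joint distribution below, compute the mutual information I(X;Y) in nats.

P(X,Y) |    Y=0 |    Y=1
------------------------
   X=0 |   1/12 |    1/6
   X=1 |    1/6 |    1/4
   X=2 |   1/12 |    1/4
0.0095 nats

Mutual information: I(X;Y) = H(X) + H(Y) - H(X,Y)

Marginals:
P(X) = (1/4, 5/12, 1/3), H(X) = 1.0776 nats
P(Y) = (1/3, 2/3), H(Y) = 0.6365 nats

Joint entropy: H(X,Y) = 1.7046 nats

I(X;Y) = 1.0776 + 0.6365 - 1.7046 = 0.0095 nats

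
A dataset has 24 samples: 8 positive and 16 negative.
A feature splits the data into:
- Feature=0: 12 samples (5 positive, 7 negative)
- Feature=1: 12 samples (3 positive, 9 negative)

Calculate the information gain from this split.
0.0227 bits

Information Gain = H(Y) - H(Y|Feature)

Before split:
P(positive) = 8/24 = 0.3333
H(Y) = 0.9183 bits

After split:
Feature=0: H = 0.9799 bits (weight = 12/24)
Feature=1: H = 0.8113 bits (weight = 12/24)
H(Y|Feature) = (12/24)×0.9799 + (12/24)×0.8113 = 0.8956 bits

Information Gain = 0.9183 - 0.8956 = 0.0227 bits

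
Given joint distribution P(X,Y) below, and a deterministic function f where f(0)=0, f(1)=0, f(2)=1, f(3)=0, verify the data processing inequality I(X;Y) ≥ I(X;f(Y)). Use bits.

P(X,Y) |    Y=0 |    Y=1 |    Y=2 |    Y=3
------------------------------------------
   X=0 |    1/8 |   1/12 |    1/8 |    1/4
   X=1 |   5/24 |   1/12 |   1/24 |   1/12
I(X;Y) = 0.0894, I(X;f(Y)) = 0.0173, inequality holds: 0.0894 ≥ 0.0173

Data Processing Inequality: For any Markov chain X → Y → Z, we have I(X;Y) ≥ I(X;Z).

Here Z = f(Y) is a deterministic function of Y, forming X → Y → Z.

Original I(X;Y) = 0.0894 bits

After applying f:
P(X,Z) where Z=f(Y):
- P(X,Z=0) = P(X,Y=0) + P(X,Y=1) + P(X,Y=3)
- P(X,Z=1) = P(X,Y=2)

I(X;Z) = I(X;f(Y)) = 0.0173 bits

Verification: 0.0894 ≥ 0.0173 ✓

Information cannot be created by processing; the function f can only lose information about X.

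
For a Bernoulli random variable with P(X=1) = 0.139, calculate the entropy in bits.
0.5816 bits

The binary entropy function is:
H(p) = -p log(p) - (1-p) log(1-p)

H(0.139) = -0.139 × log_2(0.139) - 0.861 × log_2(0.861)
H(0.139) = 0.5816 bits

Note: Binary entropy is maximized at p=0.5 (H=1 bit) and minimized at p=0 or p=1 (H=0).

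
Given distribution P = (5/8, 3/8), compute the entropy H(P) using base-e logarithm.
0.6616 nats

Shannon entropy is H(X) = -Σ p(x) log p(x).

For P = (5/8, 3/8):
H = -5/8 × log_e(5/8) -3/8 × log_e(3/8)
H = 0.6616 nats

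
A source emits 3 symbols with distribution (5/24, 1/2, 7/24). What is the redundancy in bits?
0.0950 bits

Redundancy measures how far a source is from maximum entropy:
R = H_max - H(X)

Maximum entropy for 3 symbols: H_max = log_2(3) = 1.5850 bits
Actual entropy: H(X) = 1.4899 bits
Redundancy: R = 1.5850 - 1.4899 = 0.0950 bits

This redundancy represents potential for compression: the source could be compressed by 0.0950 bits per symbol.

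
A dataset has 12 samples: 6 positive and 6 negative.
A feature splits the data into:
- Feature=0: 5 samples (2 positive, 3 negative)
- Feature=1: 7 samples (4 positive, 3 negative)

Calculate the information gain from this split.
0.0207 bits

Information Gain = H(Y) - H(Y|Feature)

Before split:
P(positive) = 6/12 = 0.5000
H(Y) = 1.0000 bits

After split:
Feature=0: H = 0.9710 bits (weight = 5/12)
Feature=1: H = 0.9852 bits (weight = 7/12)
H(Y|Feature) = (5/12)×0.9710 + (7/12)×0.9852 = 0.9793 bits

Information Gain = 1.0000 - 0.9793 = 0.0207 bits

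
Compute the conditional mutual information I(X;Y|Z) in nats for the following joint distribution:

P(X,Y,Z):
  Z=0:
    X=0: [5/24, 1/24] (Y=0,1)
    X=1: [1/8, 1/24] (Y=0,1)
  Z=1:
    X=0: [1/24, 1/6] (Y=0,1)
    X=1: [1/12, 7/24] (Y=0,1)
0.0023 nats

Conditional mutual information: I(X;Y|Z) = H(X|Z) + H(Y|Z) - H(X,Y|Z)

H(Z) = 0.6792
H(X,Z) = 1.3398 → H(X|Z) = 0.6606
H(Y,Z) = 1.1908 → H(Y|Z) = 0.5116
H(X,Y,Z) = 1.8491 → H(X,Y|Z) = 1.1699

I(X;Y|Z) = 0.6606 + 0.5116 - 1.1699 = 0.0023 nats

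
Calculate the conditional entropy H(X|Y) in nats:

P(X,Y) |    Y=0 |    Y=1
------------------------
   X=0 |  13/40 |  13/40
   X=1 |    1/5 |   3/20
0.6451 nats

Using the chain rule: H(X|Y) = H(X,Y) - H(Y)

First, compute H(X,Y) = 1.3370 nats

Marginal P(Y) = (21/40, 19/40)
H(Y) = 0.6919 nats

H(X|Y) = H(X,Y) - H(Y) = 1.3370 - 0.6919 = 0.6451 nats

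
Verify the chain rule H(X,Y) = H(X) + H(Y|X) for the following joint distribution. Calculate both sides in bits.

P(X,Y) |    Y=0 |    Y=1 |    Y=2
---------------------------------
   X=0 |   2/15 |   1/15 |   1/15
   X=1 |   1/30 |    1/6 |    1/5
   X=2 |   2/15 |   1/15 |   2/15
H(X,Y) = 3.0029, H(X) = 1.5656, H(Y|X) = 1.4373 (all in bits)

Chain rule: H(X,Y) = H(X) + H(Y|X)

Left side — joint entropy directly:
H(X,Y) = -Σ p(x,y) log p(x,y) = 3.0029 bits

Right side — compute H(Y|X) from the conditional distributions:
P(X) = (4/15, 2/5, 1/3), so H(X) = 1.5656 bits
H(Y|X) = Σ_x P(X=x) · H(Y|X=x):
  P(Y|X=0) = (1/2, 1/4, 1/4), H(Y|X=0) = 1.5000, weight P(X=0) = 4/15
  P(Y|X=1) = (1/12, 5/12, 1/2), H(Y|X=1) = 1.3250, weight P(X=1) = 2/5
  P(Y|X=2) = (2/5, 1/5, 2/5), H(Y|X=2) = 1.5219, weight P(X=2) = 1/3
H(Y|X) = 1.4373 bits

H(X) + H(Y|X) = 1.5656 + 1.4373 = 3.0029 bits

Both sides equal 3.0029 bits. ✓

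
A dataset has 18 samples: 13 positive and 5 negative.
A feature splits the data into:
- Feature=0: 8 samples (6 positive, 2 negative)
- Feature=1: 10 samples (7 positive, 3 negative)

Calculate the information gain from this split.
0.0022 bits

Information Gain = H(Y) - H(Y|Feature)

Before split:
P(positive) = 13/18 = 0.7222
H(Y) = 0.8524 bits

After split:
Feature=0: H = 0.8113 bits (weight = 8/18)
Feature=1: H = 0.8813 bits (weight = 10/18)
H(Y|Feature) = (8/18)×0.8113 + (10/18)×0.8813 = 0.8502 bits

Information Gain = 0.8524 - 0.8502 = 0.0022 bits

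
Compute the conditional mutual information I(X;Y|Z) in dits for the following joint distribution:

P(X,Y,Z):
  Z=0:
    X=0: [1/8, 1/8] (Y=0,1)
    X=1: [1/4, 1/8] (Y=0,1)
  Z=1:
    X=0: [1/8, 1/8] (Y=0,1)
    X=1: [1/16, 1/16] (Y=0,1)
0.0038 dits

Conditional mutual information: I(X;Y|Z) = H(X|Z) + H(Y|Z) - H(X,Y|Z)

H(Z) = 0.2873
H(X,Z) = 0.5737 → H(X|Z) = 0.2863
H(Y,Z) = 0.5829 → H(Y|Z) = 0.2956
H(X,Y,Z) = 0.8655 → H(X,Y|Z) = 0.5781

I(X;Y|Z) = 0.2863 + 0.2956 - 0.5781 = 0.0038 dits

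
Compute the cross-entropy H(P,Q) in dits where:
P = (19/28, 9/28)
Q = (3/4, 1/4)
0.2783 dits

Cross-entropy: H(P,Q) = -Σ p(x) log q(x)

Alternatively: H(P,Q) = H(P) + D_KL(P||Q)
H(P) = 0.2727 dits
D_KL(P||Q) = 0.0056 dits

H(P,Q) = 0.2727 + 0.0056 = 0.2783 dits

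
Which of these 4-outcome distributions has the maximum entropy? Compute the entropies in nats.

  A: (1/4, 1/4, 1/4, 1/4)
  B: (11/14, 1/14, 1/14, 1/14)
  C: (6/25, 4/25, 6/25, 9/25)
A

For a discrete distribution over n outcomes, entropy is maximized by the uniform distribution.

Computing entropies:
H(A) = 1.3863 nats
H(B) = 0.7550 nats
H(C) = 1.3460 nats

The uniform distribution (where all probabilities equal 1/4) achieves the maximum entropy of log_e(4) = 1.3863 nats.

Distribution A has the highest entropy.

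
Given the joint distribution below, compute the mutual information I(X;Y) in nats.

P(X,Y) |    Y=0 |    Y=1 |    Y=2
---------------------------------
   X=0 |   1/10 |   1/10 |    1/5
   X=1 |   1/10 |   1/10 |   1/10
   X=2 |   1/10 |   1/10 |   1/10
0.0138 nats

Mutual information: I(X;Y) = H(X) + H(Y) - H(X,Y)

Marginals:
P(X) = (2/5, 3/10, 3/10), H(X) = 1.0889 nats
P(Y) = (3/10, 3/10, 2/5), H(Y) = 1.0889 nats

Joint entropy: H(X,Y) = 2.1640 nats

I(X;Y) = 1.0889 + 1.0889 - 2.1640 = 0.0138 nats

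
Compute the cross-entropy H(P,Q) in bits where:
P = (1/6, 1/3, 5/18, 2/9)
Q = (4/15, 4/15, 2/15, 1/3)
2.1131 bits

Cross-entropy: H(P,Q) = -Σ p(x) log q(x)

Alternatively: H(P,Q) = H(P) + D_KL(P||Q)
H(P) = 1.9547 bits
D_KL(P||Q) = 0.1584 bits

H(P,Q) = 1.9547 + 0.1584 = 2.1131 bits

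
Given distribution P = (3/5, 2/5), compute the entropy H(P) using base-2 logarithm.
0.9710 bits

Shannon entropy is H(X) = -Σ p(x) log p(x).

For P = (3/5, 2/5):
H = -3/5 × log_2(3/5) -2/5 × log_2(2/5)
H = 0.9710 bits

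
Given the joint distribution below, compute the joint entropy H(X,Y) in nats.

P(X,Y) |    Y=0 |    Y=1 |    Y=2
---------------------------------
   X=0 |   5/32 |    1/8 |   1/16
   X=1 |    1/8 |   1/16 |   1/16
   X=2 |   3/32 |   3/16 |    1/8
2.1255 nats

Joint entropy is H(X,Y) = -Σ_{x,y} p(x,y) log p(x,y).

Summing over all non-zero entries:
H(X,Y) = -[5/32·log_e(5/32) + 1/8·log_e(1/8) + 1/16·log_e(1/16) + 1/8·log_e(1/8) + 1/16·log_e(1/16) + 1/16·log_e(1/16) + 3/32·log_e(3/32) + 3/16·log_e(3/16) + 1/8·log_e(1/8)]
H(X,Y) = 2.1255 nats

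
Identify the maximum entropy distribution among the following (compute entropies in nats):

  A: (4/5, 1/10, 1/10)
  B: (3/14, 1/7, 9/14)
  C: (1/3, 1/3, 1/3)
C

For a discrete distribution over n outcomes, entropy is maximized by the uniform distribution.

Computing entropies:
H(A) = 0.6390 nats
H(B) = 0.8921 nats
H(C) = 1.0986 nats

The uniform distribution (where all probabilities equal 1/3) achieves the maximum entropy of log_e(3) = 1.0986 nats.

Distribution C has the highest entropy.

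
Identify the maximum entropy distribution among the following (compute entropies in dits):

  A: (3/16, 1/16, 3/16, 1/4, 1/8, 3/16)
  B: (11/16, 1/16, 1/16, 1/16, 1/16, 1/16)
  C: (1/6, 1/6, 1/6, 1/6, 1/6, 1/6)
C

For a discrete distribution over n outcomes, entropy is maximized by the uniform distribution.

Computing entropies:
H(A) = 0.7476 dits
H(B) = 0.4882 dits
H(C) = 0.7782 dits

The uniform distribution (where all probabilities equal 1/6) achieves the maximum entropy of log_10(6) = 0.7782 dits.

Distribution C has the highest entropy.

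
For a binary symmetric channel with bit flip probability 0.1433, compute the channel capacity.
0.4072 bits

For a binary symmetric channel (BSC) with error probability p:
Capacity C = 1 - H(p) bits per symbol

where H(p) = -p log₂(p) - (1-p) log₂(1-p) is the binary entropy function.

H(0.1433) = 0.5928 bits
C = 1 - 0.5928 = 0.4072 bits per symbol

This means we can reliably transmit up to 0.4072 bits of information per channel use.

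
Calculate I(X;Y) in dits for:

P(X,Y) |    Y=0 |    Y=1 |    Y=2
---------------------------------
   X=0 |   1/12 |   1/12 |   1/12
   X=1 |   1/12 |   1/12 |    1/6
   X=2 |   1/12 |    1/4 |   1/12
0.0262 dits

Mutual information: I(X;Y) = H(X) + H(Y) - H(X,Y)

Marginals:
P(X) = (1/4, 1/3, 5/12), H(X) = 0.4680 dits
P(Y) = (1/4, 5/12, 1/3), H(Y) = 0.4680 dits

Joint entropy: H(X,Y) = 0.9097 dits

I(X;Y) = 0.4680 + 0.4680 - 0.9097 = 0.0262 dits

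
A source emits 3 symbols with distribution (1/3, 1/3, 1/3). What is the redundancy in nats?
0.0000 nats

Redundancy measures how far a source is from maximum entropy:
R = H_max - H(X)

Maximum entropy for 3 symbols: H_max = log_e(3) = 1.0986 nats
Actual entropy: H(X) = 1.0986 nats
Redundancy: R = 1.0986 - 1.0986 = 0.0000 nats

This redundancy represents potential for compression: the source could be compressed by 0.0000 nats per symbol.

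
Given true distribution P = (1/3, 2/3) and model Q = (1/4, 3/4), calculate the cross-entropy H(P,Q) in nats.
0.6539 nats

Cross-entropy: H(P,Q) = -Σ p(x) log q(x)

Alternatively: H(P,Q) = H(P) + D_KL(P||Q)
H(P) = 0.6365 nats
D_KL(P||Q) = 0.0174 nats

H(P,Q) = 0.6365 + 0.0174 = 0.6539 nats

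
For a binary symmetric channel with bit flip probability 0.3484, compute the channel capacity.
0.0674 bits

For a binary symmetric channel (BSC) with error probability p:
Capacity C = 1 - H(p) bits per symbol

where H(p) = -p log₂(p) - (1-p) log₂(1-p) is the binary entropy function.

H(0.3484) = 0.9326 bits
C = 1 - 0.9326 = 0.0674 bits per symbol

This means we can reliably transmit up to 0.0674 bits of information per channel use.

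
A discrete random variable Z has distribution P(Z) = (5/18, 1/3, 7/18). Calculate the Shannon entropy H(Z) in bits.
1.5715 bits

Shannon entropy is H(X) = -Σ p(x) log p(x).

For P = (5/18, 1/3, 7/18):
H = -5/18 × log_2(5/18) -1/3 × log_2(1/3) -7/18 × log_2(7/18)
H = 1.5715 bits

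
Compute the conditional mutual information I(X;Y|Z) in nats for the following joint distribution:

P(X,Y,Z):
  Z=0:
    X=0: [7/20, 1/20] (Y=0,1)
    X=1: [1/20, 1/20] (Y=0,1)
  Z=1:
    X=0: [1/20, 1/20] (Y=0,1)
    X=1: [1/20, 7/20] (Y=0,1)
0.0604 nats

Conditional mutual information: I(X;Y|Z) = H(X|Z) + H(Y|Z) - H(X,Y|Z)

H(Z) = 0.6931
H(X,Z) = 1.1935 → H(X|Z) = 0.5004
H(Y,Z) = 1.1935 → H(Y|Z) = 0.5004
H(X,Y,Z) = 1.6336 → H(X,Y|Z) = 0.9404

I(X;Y|Z) = 0.5004 + 0.5004 - 0.9404 = 0.0604 nats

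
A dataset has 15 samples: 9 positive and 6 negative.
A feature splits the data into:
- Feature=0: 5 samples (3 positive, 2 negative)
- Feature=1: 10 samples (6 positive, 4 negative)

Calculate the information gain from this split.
0.0000 bits

Information Gain = H(Y) - H(Y|Feature)

Before split:
P(positive) = 9/15 = 0.6000
H(Y) = 0.9710 bits

After split:
Feature=0: H = 0.9710 bits (weight = 5/15)
Feature=1: H = 0.9710 bits (weight = 10/15)
H(Y|Feature) = (5/15)×0.9710 + (10/15)×0.9710 = 0.9710 bits

Information Gain = 0.9710 - 0.9710 = 0.0000 bits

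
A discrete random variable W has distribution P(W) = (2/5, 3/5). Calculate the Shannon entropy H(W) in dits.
0.2923 dits

Shannon entropy is H(X) = -Σ p(x) log p(x).

For P = (2/5, 3/5):
H = -2/5 × log_10(2/5) -3/5 × log_10(3/5)
H = 0.2923 dits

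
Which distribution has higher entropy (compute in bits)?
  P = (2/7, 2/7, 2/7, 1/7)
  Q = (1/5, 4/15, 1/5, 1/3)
Q

Computing entropies in bits:
H(P) = 1.9502
H(Q) = 1.9656

Distribution Q has higher entropy.

Intuition: The distribution closer to uniform (more spread out) has higher entropy.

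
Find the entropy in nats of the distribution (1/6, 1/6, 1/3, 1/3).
1.3297 nats

Shannon entropy is H(X) = -Σ p(x) log p(x).

For P = (1/6, 1/6, 1/3, 1/3):
H = -1/6 × log_e(1/6) -1/6 × log_e(1/6) -1/3 × log_e(1/3) -1/3 × log_e(1/3)
H = 1.3297 nats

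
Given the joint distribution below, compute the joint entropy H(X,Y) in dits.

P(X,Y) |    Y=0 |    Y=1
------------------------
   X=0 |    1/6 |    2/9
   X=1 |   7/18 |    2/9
0.5795 dits

Joint entropy is H(X,Y) = -Σ_{x,y} p(x,y) log p(x,y).

Summing over all non-zero entries:
H(X,Y) = -[1/6·log_10(1/6) + 2/9·log_10(2/9) + 7/18·log_10(7/18) + 2/9·log_10(2/9)]
H(X,Y) = 0.5795 dits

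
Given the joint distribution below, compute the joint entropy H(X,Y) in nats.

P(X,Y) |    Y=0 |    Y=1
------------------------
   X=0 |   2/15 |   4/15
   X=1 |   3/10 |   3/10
1.3435 nats

Joint entropy is H(X,Y) = -Σ_{x,y} p(x,y) log p(x,y).

Summing over all non-zero entries:
H(X,Y) = -[2/15·log_e(2/15) + 4/15·log_e(4/15) + 3/10·log_e(3/10) + 3/10·log_e(3/10)]
H(X,Y) = 1.3435 nats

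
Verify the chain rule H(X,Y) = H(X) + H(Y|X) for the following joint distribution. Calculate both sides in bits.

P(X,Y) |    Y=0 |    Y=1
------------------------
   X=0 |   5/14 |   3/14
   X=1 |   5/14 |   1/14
H(X,Y) = 1.8092, H(X) = 0.9852, H(Y|X) = 0.8240 (all in bits)

Chain rule: H(X,Y) = H(X) + H(Y|X)

Left side — joint entropy directly:
H(X,Y) = -Σ p(x,y) log p(x,y) = 1.8092 bits

Right side — compute H(Y|X) from the conditional distributions:
P(X) = (4/7, 3/7), so H(X) = 0.9852 bits
H(Y|X) = Σ_x P(X=x) · H(Y|X=x):
  P(Y|X=0) = (5/8, 3/8), H(Y|X=0) = 0.9544, weight P(X=0) = 4/7
  P(Y|X=1) = (5/6, 1/6), H(Y|X=1) = 0.6500, weight P(X=1) = 3/7
H(Y|X) = 0.8240 bits

H(X) + H(Y|X) = 0.9852 + 0.8240 = 1.8092 bits

Both sides equal 1.8092 bits. ✓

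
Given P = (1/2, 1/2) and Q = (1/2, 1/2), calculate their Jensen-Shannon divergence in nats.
0.0000 nats

Jensen-Shannon divergence is:
JSD(P||Q) = 0.5 × D_KL(P||M) + 0.5 × D_KL(Q||M)
where M = 0.5 × (P + Q) is the mixture distribution.

M = 0.5 × (1/2, 1/2) + 0.5 × (1/2, 1/2) = (1/2, 1/2)

D_KL(P||M) = 0.0000 nats
D_KL(Q||M) = 0.0000 nats

JSD(P||Q) = 0.5 × 0.0000 + 0.5 × 0.0000 = 0.0000 nats

Unlike KL divergence, JSD is symmetric and bounded: 0 ≤ JSD ≤ log(2).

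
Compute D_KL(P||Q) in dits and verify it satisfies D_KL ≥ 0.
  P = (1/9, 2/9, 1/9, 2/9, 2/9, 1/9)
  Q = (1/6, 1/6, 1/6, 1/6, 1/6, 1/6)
0.0246 dits

KL divergence satisfies the Gibbs inequality: D_KL(P||Q) ≥ 0 for all distributions P, Q.

D_KL(P||Q) = Σ p(x) log(p(x)/q(x))
Term by term:
  x=0: 1/9 × log_10[(1/9)/(1/6)] = -0.0196
  x=1: 2/9 × log_10[(2/9)/(1/6)] = 0.0278
  x=2: 1/9 × log_10[(1/9)/(1/6)] = -0.0196
  x=3: 2/9 × log_10[(2/9)/(1/6)] = 0.0278
  x=4: 2/9 × log_10[(2/9)/(1/6)] = 0.0278
  x=5: 1/9 × log_10[(1/9)/(1/6)] = -0.0196
D_KL(P||Q) = 0.0246 dits

D_KL(P||Q) = 0.0246 ≥ 0 ✓

This non-negativity is a fundamental property: relative entropy cannot be negative because it measures how different Q is from P.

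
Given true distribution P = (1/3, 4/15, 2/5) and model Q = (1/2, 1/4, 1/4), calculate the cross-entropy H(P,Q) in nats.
1.1552 nats

Cross-entropy: H(P,Q) = -Σ p(x) log q(x)

Alternatively: H(P,Q) = H(P) + D_KL(P||Q)
H(P) = 1.0852 nats
D_KL(P||Q) = 0.0701 nats

H(P,Q) = 1.0852 + 0.0701 = 1.1552 nats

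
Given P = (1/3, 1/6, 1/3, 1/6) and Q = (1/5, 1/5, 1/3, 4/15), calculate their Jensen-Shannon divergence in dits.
0.0065 dits

Jensen-Shannon divergence is:
JSD(P||Q) = 0.5 × D_KL(P||M) + 0.5 × D_KL(Q||M)
where M = 0.5 × (P + Q) is the mixture distribution.

M = 0.5 × (1/3, 1/6, 1/3, 1/6) + 0.5 × (1/5, 1/5, 1/3, 4/15) = (4/15, 0.183333, 1/3, 0.216667)

D_KL(P||M) = 0.0064 dits
D_KL(Q||M) = 0.0066 dits

JSD(P||Q) = 0.5 × 0.0064 + 0.5 × 0.0066 = 0.0065 dits

Unlike KL divergence, JSD is symmetric and bounded: 0 ≤ JSD ≤ log(2).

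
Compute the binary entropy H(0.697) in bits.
0.8849 bits

The binary entropy function is:
H(p) = -p log(p) - (1-p) log(1-p)

H(0.697) = -0.697 × log_2(0.697) - 0.303 × log_2(0.303)
H(0.697) = 0.8849 bits

Note: Binary entropy is maximized at p=0.5 (H=1 bit) and minimized at p=0 or p=1 (H=0).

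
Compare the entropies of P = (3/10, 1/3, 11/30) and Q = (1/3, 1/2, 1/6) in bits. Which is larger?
P

Computing entropies in bits:
H(P) = 1.5801
H(Q) = 1.4591

Distribution P has higher entropy.

Intuition: The distribution closer to uniform (more spread out) has higher entropy.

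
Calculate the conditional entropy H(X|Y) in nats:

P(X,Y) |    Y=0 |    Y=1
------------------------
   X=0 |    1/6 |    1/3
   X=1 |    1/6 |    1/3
0.6931 nats

Using the chain rule: H(X|Y) = H(X,Y) - H(Y)

First, compute H(X,Y) = 1.3297 nats

Marginal P(Y) = (1/3, 2/3)
H(Y) = 0.6365 nats

H(X|Y) = H(X,Y) - H(Y) = 1.3297 - 0.6365 = 0.6931 nats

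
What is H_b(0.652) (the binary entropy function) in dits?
0.2806 dits

The binary entropy function is:
H(p) = -p log(p) - (1-p) log(1-p)

H(0.652) = -0.652 × log_10(0.652) - 0.348 × log_10(0.348)
H(0.652) = 0.2806 dits

Note: Binary entropy is maximized at p=0.5 (H=1 bit) and minimized at p=0 or p=1 (H=0).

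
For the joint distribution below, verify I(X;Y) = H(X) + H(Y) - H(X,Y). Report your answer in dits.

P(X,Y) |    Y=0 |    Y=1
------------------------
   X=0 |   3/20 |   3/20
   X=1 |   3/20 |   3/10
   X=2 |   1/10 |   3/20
I(X;Y) = 0.0045 dits

Mutual information has multiple equivalent forms:
- I(X;Y) = H(X) - H(X|Y)
- I(X;Y) = H(Y) - H(Y|X)
- I(X;Y) = H(X) + H(Y) - H(X,Y)

Computing all quantities:
H(X) = 0.4634, H(Y) = 0.2923, H(X,Y) = 0.7512
H(X|Y) = 0.4589, H(Y|X) = 0.2878

Verification:
H(X) - H(X|Y) = 0.4634 - 0.4589 = 0.0045
H(Y) - H(Y|X) = 0.2923 - 0.2878 = 0.0045
H(X) + H(Y) - H(X,Y) = 0.4634 + 0.2923 - 0.7512 = 0.0045

All forms give I(X;Y) = 0.0045 dits. ✓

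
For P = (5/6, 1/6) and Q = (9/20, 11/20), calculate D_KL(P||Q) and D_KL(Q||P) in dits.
D_KL(P||Q) = 0.1366, D_KL(Q||P) = 0.1648

KL divergence is not symmetric: D_KL(P||Q) ≠ D_KL(Q||P) in general.

D_KL(P||Q) = 0.1366 dits
D_KL(Q||P) = 0.1648 dits

No, they are not equal!

This asymmetry is why KL divergence is not a true distance metric.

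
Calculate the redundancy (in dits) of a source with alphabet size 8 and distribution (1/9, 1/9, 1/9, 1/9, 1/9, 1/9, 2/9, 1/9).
0.0157 dits

Redundancy measures how far a source is from maximum entropy:
R = H_max - H(X)

Maximum entropy for 8 symbols: H_max = log_10(8) = 0.9031 dits
Actual entropy: H(X) = 0.8873 dits
Redundancy: R = 0.9031 - 0.8873 = 0.0157 dits

This redundancy represents potential for compression: the source could be compressed by 0.0157 dits per symbol.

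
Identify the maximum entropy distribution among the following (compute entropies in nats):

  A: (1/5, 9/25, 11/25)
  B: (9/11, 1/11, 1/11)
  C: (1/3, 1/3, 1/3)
C

For a discrete distribution over n outcomes, entropy is maximized by the uniform distribution.

Computing entropies:
H(A) = 1.0509 nats
H(B) = 0.6002 nats
H(C) = 1.0986 nats

The uniform distribution (where all probabilities equal 1/3) achieves the maximum entropy of log_e(3) = 1.0986 nats.

Distribution C has the highest entropy.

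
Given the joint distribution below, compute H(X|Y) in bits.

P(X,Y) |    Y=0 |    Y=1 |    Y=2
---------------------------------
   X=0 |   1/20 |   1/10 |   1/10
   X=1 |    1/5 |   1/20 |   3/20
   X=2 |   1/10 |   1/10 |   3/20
1.4876 bits

Using the chain rule: H(X|Y) = H(X,Y) - H(Y)

First, compute H(X,Y) = 3.0464 bits

Marginal P(Y) = (7/20, 1/4, 2/5)
H(Y) = 1.5589 bits

H(X|Y) = H(X,Y) - H(Y) = 3.0464 - 1.5589 = 1.4876 bits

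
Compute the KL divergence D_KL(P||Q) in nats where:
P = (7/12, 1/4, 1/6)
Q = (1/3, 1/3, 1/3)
0.1390 nats

KL divergence: D_KL(P||Q) = Σ p(x) log(p(x)/q(x))

Computing term by term:
  x=0: 7/12 × log_e[(7/12)/(1/3)] = 7/12 × 0.5596 = 0.3264
  x=1: 1/4 × log_e[(1/4)/(1/3)] = 1/4 × -0.2877 = -0.0719
  x=2: 1/6 × log_e[(1/6)/(1/3)] = 1/6 × -0.6931 = -0.1155

D_KL(P||Q) = 0.1390 nats

Note: KL divergence is always non-negative and equals 0 iff P = Q.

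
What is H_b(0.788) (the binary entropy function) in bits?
0.7453 bits

The binary entropy function is:
H(p) = -p log(p) - (1-p) log(1-p)

H(0.788) = -0.788 × log_2(0.788) - 0.212 × log_2(0.212)
H(0.788) = 0.7453 bits

Note: Binary entropy is maximized at p=0.5 (H=1 bit) and minimized at p=0 or p=1 (H=0).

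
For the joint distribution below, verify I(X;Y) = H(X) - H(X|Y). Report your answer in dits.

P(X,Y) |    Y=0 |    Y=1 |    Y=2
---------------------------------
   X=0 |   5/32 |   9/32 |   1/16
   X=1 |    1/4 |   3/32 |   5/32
I(X;Y) = 0.0351 dits

Mutual information has multiple equivalent forms:
- I(X;Y) = H(X) - H(X|Y)
- I(X;Y) = H(Y) - H(Y|X)
- I(X;Y) = H(X) + H(Y) - H(X,Y)

Computing all quantities:
H(X) = 0.3010, H(Y) = 0.4631, H(X,Y) = 0.7290
H(X|Y) = 0.2660, H(Y|X) = 0.4280

Verification:
H(X) - H(X|Y) = 0.3010 - 0.2660 = 0.0351
H(Y) - H(Y|X) = 0.4631 - 0.4280 = 0.0351
H(X) + H(Y) - H(X,Y) = 0.3010 + 0.4631 - 0.7290 = 0.0351

All forms give I(X;Y) = 0.0351 dits. ✓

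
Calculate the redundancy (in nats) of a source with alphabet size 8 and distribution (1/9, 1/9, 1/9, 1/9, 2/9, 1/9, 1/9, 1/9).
0.0362 nats

Redundancy measures how far a source is from maximum entropy:
R = H_max - H(X)

Maximum entropy for 8 symbols: H_max = log_e(8) = 2.0794 nats
Actual entropy: H(X) = 2.0432 nats
Redundancy: R = 2.0794 - 2.0432 = 0.0362 nats

This redundancy represents potential for compression: the source could be compressed by 0.0362 nats per symbol.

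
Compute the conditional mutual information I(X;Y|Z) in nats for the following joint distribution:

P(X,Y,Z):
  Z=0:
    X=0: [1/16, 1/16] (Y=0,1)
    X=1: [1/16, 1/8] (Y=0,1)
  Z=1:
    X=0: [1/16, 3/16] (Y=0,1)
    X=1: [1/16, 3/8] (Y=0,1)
0.0103 nats

Conditional mutual information: I(X;Y|Z) = H(X|Z) + H(Y|Z) - H(X,Y|Z)

H(Z) = 0.6211
H(X,Z) = 1.2820 → H(X|Z) = 0.6610
H(Y,Z) = 1.1574 → H(Y|Z) = 0.5363
H(X,Y,Z) = 1.8080 → H(X,Y|Z) = 1.1870

I(X;Y|Z) = 0.6610 + 0.5363 - 1.1870 = 0.0103 nats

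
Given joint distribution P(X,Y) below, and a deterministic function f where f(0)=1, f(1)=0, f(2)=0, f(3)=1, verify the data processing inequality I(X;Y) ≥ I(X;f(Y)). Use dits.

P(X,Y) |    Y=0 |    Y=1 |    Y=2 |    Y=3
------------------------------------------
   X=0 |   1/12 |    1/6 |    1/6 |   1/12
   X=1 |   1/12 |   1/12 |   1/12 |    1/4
I(X;Y) = 0.0312, I(X;f(Y)) = 0.0246, inequality holds: 0.0312 ≥ 0.0246

Data Processing Inequality: For any Markov chain X → Y → Z, we have I(X;Y) ≥ I(X;Z).

Here Z = f(Y) is a deterministic function of Y, forming X → Y → Z.

Original I(X;Y) = 0.0312 dits

After applying f:
P(X,Z) where Z=f(Y):
- P(X,Z=0) = P(X,Y=1) + P(X,Y=2)
- P(X,Z=1) = P(X,Y=0) + P(X,Y=3)

I(X;Z) = I(X;f(Y)) = 0.0246 dits

Verification: 0.0312 ≥ 0.0246 ✓

Information cannot be created by processing; the function f can only lose information about X.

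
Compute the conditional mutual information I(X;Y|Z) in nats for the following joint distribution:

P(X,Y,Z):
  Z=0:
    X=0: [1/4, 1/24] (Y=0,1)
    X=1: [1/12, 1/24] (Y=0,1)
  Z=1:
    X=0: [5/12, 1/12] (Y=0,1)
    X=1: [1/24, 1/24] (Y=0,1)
0.0294 nats

Conditional mutual information: I(X;Y|Z) = H(X|Z) + H(Y|Z) - H(X,Y|Z)

H(Z) = 0.6792
H(X,Z) = 1.1730 → H(X|Z) = 0.4938
H(Y,Z) = 1.1908 → H(Y|Z) = 0.5116
H(X,Y,Z) = 1.6552 → H(X,Y|Z) = 0.9760

I(X;Y|Z) = 0.4938 + 0.5116 - 0.9760 = 0.0294 nats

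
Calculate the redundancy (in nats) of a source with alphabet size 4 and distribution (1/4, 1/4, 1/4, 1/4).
0.0000 nats

Redundancy measures how far a source is from maximum entropy:
R = H_max - H(X)

Maximum entropy for 4 symbols: H_max = log_e(4) = 1.3863 nats
Actual entropy: H(X) = 1.3863 nats
Redundancy: R = 1.3863 - 1.3863 = 0.0000 nats

This redundancy represents potential for compression: the source could be compressed by 0.0000 nats per symbol.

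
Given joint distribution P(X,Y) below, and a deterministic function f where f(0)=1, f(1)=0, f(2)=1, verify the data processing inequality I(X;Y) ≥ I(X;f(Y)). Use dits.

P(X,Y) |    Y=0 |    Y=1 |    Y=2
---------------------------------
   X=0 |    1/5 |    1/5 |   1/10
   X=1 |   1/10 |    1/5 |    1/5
I(X;Y) = 0.0148, I(X;f(Y)) = 0.0000, inequality holds: 0.0148 ≥ 0.0000

Data Processing Inequality: For any Markov chain X → Y → Z, we have I(X;Y) ≥ I(X;Z).

Here Z = f(Y) is a deterministic function of Y, forming X → Y → Z.

Original I(X;Y) = 0.0148 dits

After applying f:
P(X,Z) where Z=f(Y):
- P(X,Z=0) = P(X,Y=1)
- P(X,Z=1) = P(X,Y=0) + P(X,Y=2)

I(X;Z) = I(X;f(Y)) = 0.0000 dits

Verification: 0.0148 ≥ 0.0000 ✓

Information cannot be created by processing; the function f can only lose information about X.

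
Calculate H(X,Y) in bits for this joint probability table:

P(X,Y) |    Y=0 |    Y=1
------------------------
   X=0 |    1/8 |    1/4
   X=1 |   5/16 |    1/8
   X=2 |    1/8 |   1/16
2.3994 bits

Joint entropy is H(X,Y) = -Σ_{x,y} p(x,y) log p(x,y).

Summing over all non-zero entries:
H(X,Y) = -[1/8·log_2(1/8) + 1/4·log_2(1/4) + 5/16·log_2(5/16) + 1/8·log_2(1/8) + 1/8·log_2(1/8) + 1/16·log_2(1/16)]
H(X,Y) = 2.3994 bits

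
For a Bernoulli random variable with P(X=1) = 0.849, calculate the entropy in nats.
0.4244 nats

The binary entropy function is:
H(p) = -p log(p) - (1-p) log(1-p)

H(0.849) = -0.849 × log_e(0.849) - 0.151 × log_e(0.151)
H(0.849) = 0.4244 nats

Note: Binary entropy is maximized at p=0.5 (H=1 bit) and minimized at p=0 or p=1 (H=0).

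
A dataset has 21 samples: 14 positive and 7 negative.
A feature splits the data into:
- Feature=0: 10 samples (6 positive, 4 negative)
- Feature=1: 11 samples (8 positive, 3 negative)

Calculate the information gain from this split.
0.0131 bits

Information Gain = H(Y) - H(Y|Feature)

Before split:
P(positive) = 14/21 = 0.6667
H(Y) = 0.9183 bits

After split:
Feature=0: H = 0.9710 bits (weight = 10/21)
Feature=1: H = 0.8454 bits (weight = 11/21)
H(Y|Feature) = (10/21)×0.9710 + (11/21)×0.8454 = 0.9052 bits

Information Gain = 0.9183 - 0.9052 = 0.0131 bits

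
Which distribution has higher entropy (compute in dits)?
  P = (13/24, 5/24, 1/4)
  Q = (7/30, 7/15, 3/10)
Q

Computing entropies in dits:
H(P) = 0.4367
H(Q) = 0.4588

Distribution Q has higher entropy.

Intuition: The distribution closer to uniform (more spread out) has higher entropy.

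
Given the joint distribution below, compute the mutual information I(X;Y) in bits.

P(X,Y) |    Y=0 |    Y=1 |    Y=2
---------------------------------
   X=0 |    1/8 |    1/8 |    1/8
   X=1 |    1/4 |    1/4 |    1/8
0.0157 bits

Mutual information: I(X;Y) = H(X) + H(Y) - H(X,Y)

Marginals:
P(X) = (3/8, 5/8), H(X) = 0.9544 bits
P(Y) = (3/8, 3/8, 1/4), H(Y) = 1.5613 bits

Joint entropy: H(X,Y) = 2.5000 bits

I(X;Y) = 0.9544 + 1.5613 - 2.5000 = 0.0157 bits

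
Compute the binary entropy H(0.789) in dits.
0.2238 dits

The binary entropy function is:
H(p) = -p log(p) - (1-p) log(1-p)

H(0.789) = -0.789 × log_10(0.789) - 0.211 × log_10(0.211)
H(0.789) = 0.2238 dits

Note: Binary entropy is maximized at p=0.5 (H=1 bit) and minimized at p=0 or p=1 (H=0).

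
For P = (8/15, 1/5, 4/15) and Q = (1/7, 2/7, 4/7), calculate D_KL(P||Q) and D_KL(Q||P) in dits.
D_KL(P||Q) = 0.1859, D_KL(Q||P) = 0.1517

KL divergence is not symmetric: D_KL(P||Q) ≠ D_KL(Q||P) in general.

D_KL(P||Q) = 0.1859 dits
D_KL(Q||P) = 0.1517 dits

No, they are not equal!

This asymmetry is why KL divergence is not a true distance metric.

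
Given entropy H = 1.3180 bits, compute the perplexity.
2.4932

Perplexity is 2^H (or exp(H) for natural log).

H = 1.3180 bits
Perplexity = 2^1.3180 = 2.4932

Interpretation: The model's uncertainty is equivalent to choosing uniformly among 2.5 options.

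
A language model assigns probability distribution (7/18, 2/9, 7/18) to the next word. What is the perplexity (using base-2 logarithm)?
2.9119

Perplexity is 2^H (or exp(H) for natural log).

First, H = -Σ p log p = 1.5420 bits
Perplexity = 2^1.5420 = 2.9119

Interpretation: The model's uncertainty is equivalent to choosing uniformly among 2.9 options.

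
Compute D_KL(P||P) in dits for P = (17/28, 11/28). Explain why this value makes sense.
0.0000 dits

KL divergence satisfies the Gibbs inequality: D_KL(P||Q) ≥ 0 for all distributions P, Q.

D_KL(P||Q) = Σ p(x) log(p(x)/q(x))
Each term is p(x) × log_10(p(x)/p(x)) = p(x) × log_10(1) = 0, so the sum is 0.
D_KL(P||Q) = 0.0000 dits

When P = Q, the KL divergence is exactly 0, as there is no 'divergence' between identical distributions.

This non-negativity is a fundamental property: relative entropy cannot be negative because it measures how different Q is from P.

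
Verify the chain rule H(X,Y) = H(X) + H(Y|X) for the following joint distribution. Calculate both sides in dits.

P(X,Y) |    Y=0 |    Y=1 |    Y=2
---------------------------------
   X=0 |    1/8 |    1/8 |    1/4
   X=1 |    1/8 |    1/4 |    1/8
H(X,Y) = 0.7526, H(X) = 0.3010, H(Y|X) = 0.4515 (all in dits)

Chain rule: H(X,Y) = H(X) + H(Y|X)

Left side — joint entropy directly:
H(X,Y) = -Σ p(x,y) log p(x,y) = 0.7526 dits

Right side — compute H(Y|X) from the conditional distributions:
P(X) = (1/2, 1/2), so H(X) = 0.3010 dits
H(Y|X) = Σ_x P(X=x) · H(Y|X=x):
  P(Y|X=0) = (1/4, 1/4, 1/2), H(Y|X=0) = 0.4515, weight P(X=0) = 1/2
  P(Y|X=1) = (1/4, 1/2, 1/4), H(Y|X=1) = 0.4515, weight P(X=1) = 1/2
H(Y|X) = 0.4515 dits

H(X) + H(Y|X) = 0.3010 + 0.4515 = 0.7526 dits

Both sides equal 0.7526 dits. ✓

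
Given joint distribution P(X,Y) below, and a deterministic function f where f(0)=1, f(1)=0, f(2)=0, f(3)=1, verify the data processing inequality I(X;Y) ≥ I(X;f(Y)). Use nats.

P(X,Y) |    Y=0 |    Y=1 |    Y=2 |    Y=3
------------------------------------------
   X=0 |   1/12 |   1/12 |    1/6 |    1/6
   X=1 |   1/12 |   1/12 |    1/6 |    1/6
I(X;Y) = 0.0000, I(X;f(Y)) = 0.0000, inequality holds: 0.0000 ≥ 0.0000

Data Processing Inequality: For any Markov chain X → Y → Z, we have I(X;Y) ≥ I(X;Z).

Here Z = f(Y) is a deterministic function of Y, forming X → Y → Z.

Original I(X;Y) = 0.0000 nats

After applying f:
P(X,Z) where Z=f(Y):
- P(X,Z=0) = P(X,Y=1) + P(X,Y=2)
- P(X,Z=1) = P(X,Y=0) + P(X,Y=3)

I(X;Z) = I(X;f(Y)) = 0.0000 nats

Verification: 0.0000 ≥ 0.0000 ✓

Information cannot be created by processing; the function f can only lose information about X.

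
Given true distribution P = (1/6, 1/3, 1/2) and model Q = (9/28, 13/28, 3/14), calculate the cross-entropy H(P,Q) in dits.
0.5277 dits

Cross-entropy: H(P,Q) = -Σ p(x) log q(x)

Alternatively: H(P,Q) = H(P) + D_KL(P||Q)
H(P) = 0.4392 dits
D_KL(P||Q) = 0.0885 dits

H(P,Q) = 0.4392 + 0.0885 = 0.5277 dits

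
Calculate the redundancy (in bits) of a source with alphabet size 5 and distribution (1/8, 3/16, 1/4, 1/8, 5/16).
0.0947 bits

Redundancy measures how far a source is from maximum entropy:
R = H_max - H(X)

Maximum entropy for 5 symbols: H_max = log_2(5) = 2.3219 bits
Actual entropy: H(X) = 2.2272 bits
Redundancy: R = 2.3219 - 2.2272 = 0.0947 bits

This redundancy represents potential for compression: the source could be compressed by 0.0947 bits per symbol.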